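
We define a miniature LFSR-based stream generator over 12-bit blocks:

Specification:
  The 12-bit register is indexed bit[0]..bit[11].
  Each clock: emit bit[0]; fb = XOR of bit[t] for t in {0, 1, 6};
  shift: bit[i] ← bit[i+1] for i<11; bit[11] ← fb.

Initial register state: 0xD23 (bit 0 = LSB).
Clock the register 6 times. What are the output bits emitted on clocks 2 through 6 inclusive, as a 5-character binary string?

reg_0 = 0xD23
clock 1: out=1, reg = 0x691
clock 2: out=1, reg = 0xB48
clock 3: out=0, reg = 0xDA4
clock 4: out=0, reg = 0x6D2
clock 5: out=0, reg = 0x369
clock 6: out=1, reg = 0x1B4

10001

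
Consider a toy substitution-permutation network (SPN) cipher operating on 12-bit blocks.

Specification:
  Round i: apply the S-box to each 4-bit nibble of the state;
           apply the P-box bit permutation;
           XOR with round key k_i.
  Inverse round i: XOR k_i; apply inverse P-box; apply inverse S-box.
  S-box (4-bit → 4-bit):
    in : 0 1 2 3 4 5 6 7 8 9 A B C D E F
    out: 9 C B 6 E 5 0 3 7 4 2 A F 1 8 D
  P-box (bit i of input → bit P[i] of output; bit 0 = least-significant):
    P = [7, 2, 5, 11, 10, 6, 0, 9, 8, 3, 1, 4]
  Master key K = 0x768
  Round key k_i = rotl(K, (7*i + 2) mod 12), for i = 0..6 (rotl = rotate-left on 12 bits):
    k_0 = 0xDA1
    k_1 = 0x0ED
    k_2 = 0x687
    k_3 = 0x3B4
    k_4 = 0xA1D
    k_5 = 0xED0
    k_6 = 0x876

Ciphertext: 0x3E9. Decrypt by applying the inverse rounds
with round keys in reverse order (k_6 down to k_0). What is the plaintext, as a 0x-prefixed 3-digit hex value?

0x68F

s_0 = ciphertext = 0x3E9
s_1 = InvRound(s_0, k_6) = 0xC12
s_2 = InvRound(s_1, k_5) = 0x9BD
s_3 = InvRound(s_2, k_4) = 0xDE5
s_4 = InvRound(s_3, k_3) = 0xECE
s_5 = InvRound(s_4, k_2) = 0xA3E
s_6 = InvRound(s_5, k_1) = 0x140
s_7 = InvRound(s_6, k_0) = 0x68F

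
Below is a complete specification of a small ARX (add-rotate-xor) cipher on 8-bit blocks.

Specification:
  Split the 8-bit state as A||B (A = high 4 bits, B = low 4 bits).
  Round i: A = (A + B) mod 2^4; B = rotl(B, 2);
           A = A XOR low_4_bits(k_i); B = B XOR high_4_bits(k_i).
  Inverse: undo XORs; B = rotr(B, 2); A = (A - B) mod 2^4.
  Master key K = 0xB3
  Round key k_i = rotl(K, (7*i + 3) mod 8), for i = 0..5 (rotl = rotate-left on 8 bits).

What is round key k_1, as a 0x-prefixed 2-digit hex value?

K = 0xB3
k_0 = rotl(K, (7*0+3) mod 8) = rotl(K, 3) = 0x9D
k_1 = rotl(K, (7*1+3) mod 8) = rotl(K, 2) = 0xCE

0xCE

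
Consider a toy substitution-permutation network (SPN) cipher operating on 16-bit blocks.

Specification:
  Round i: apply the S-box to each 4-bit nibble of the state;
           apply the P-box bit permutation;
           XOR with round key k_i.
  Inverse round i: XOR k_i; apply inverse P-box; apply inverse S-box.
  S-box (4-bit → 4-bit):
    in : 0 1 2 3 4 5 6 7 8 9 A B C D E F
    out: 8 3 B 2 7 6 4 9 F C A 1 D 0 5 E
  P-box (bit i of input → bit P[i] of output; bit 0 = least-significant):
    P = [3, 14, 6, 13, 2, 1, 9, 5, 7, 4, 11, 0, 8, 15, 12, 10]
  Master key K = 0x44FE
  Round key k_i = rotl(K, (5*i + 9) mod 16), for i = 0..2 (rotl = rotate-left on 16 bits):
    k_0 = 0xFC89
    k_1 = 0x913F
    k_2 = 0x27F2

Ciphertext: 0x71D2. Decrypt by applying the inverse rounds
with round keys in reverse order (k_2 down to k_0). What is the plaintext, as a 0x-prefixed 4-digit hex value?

0x51FF

s_0 = ciphertext = 0x71D2
s_1 = InvRound(s_0, k_2) = 0x9D93
s_2 = InvRound(s_1, k_1) = 0x0E7B
s_3 = InvRound(s_2, k_0) = 0x51FF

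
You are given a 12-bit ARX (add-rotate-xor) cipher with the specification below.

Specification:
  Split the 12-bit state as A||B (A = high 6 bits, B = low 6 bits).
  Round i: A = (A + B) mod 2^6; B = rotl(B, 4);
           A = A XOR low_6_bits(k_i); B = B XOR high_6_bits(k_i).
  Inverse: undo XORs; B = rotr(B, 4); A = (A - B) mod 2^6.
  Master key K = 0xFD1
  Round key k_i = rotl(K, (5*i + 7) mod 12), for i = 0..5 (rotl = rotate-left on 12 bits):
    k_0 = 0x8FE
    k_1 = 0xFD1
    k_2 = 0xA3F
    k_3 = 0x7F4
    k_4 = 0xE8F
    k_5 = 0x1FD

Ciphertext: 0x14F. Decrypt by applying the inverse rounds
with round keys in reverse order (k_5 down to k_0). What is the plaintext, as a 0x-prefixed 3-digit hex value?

0x842

s_0 = ciphertext = 0x14F
s_1 = InvRound(s_0, k_5) = 0x620
s_2 = InvRound(s_1, k_4) = 0xBA9
s_3 = InvRound(s_2, k_3) = 0xFDB
s_4 = InvRound(s_3, k_2) = 0xC4F
s_5 = InvRound(s_4, k_1) = 0x743
s_6 = InvRound(s_5, k_0) = 0x842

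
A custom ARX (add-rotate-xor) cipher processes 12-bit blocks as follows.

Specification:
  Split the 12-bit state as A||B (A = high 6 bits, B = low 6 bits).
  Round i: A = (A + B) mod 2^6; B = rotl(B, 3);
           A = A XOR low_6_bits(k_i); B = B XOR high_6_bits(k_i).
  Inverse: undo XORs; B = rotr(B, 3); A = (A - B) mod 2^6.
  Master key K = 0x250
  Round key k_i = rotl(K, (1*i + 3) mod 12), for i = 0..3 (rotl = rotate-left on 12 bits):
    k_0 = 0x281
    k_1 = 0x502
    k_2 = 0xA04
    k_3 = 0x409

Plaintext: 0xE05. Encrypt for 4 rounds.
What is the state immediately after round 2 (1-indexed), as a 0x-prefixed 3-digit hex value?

s_0 = plaintext = 0xE05
s_1 = Round(s_0, k_0) = 0xF22
s_2 = Round(s_1, k_1) = 0x700
s_3 = Round(s_2, k_2) = 0x628
s_4 = Round(s_3, k_3) = 0x255

0x700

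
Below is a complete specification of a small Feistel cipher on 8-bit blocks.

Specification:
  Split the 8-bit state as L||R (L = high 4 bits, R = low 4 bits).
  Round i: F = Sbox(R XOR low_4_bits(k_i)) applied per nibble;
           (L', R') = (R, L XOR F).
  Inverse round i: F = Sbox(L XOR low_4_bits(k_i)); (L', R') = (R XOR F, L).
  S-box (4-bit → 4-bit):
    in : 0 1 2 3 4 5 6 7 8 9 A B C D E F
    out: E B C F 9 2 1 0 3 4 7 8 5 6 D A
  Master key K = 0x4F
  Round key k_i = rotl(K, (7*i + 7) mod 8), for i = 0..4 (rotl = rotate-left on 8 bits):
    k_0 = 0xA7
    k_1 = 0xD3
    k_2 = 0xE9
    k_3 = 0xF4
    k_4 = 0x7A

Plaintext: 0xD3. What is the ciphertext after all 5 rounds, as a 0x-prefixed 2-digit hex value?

s_0 = plaintext = 0xD3
s_1 = Round(s_0, k_0) = 0x34
s_2 = Round(s_1, k_1) = 0x43
s_3 = Round(s_2, k_2) = 0x33
s_4 = Round(s_3, k_3) = 0x33
s_5 = Round(s_4, k_4) = 0x37

0x37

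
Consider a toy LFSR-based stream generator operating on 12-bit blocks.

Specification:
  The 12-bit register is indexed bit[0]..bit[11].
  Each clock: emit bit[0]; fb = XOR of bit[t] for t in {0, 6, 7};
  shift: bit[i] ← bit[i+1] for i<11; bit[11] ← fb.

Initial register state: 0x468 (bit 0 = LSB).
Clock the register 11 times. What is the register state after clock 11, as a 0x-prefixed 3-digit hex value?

reg_0 = 0x468
clock 1: out=0, reg = 0xA34
clock 2: out=0, reg = 0x51A
clock 3: out=0, reg = 0x28D
clock 4: out=1, reg = 0x146
clock 5: out=0, reg = 0x8A3
clock 6: out=1, reg = 0x451
clock 7: out=1, reg = 0x228
clock 8: out=0, reg = 0x114
clock 9: out=0, reg = 0x08A
clock 10: out=0, reg = 0x845
clock 11: out=1, reg = 0x422

0x422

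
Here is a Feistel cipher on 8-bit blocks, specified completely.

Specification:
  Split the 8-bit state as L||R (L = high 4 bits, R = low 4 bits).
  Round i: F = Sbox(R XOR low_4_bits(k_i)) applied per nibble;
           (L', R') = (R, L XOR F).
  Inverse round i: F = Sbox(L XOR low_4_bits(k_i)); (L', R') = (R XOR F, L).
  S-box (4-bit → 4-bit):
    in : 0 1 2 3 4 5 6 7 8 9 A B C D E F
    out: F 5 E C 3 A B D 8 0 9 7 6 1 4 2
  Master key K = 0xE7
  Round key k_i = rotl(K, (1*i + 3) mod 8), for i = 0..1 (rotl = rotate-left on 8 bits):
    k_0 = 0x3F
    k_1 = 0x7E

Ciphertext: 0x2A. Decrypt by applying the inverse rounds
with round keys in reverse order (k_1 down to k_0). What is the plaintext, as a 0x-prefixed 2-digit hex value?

0xEC

s_0 = ciphertext = 0x2A
s_1 = InvRound(s_0, k_1) = 0xC2
s_2 = InvRound(s_1, k_0) = 0xEC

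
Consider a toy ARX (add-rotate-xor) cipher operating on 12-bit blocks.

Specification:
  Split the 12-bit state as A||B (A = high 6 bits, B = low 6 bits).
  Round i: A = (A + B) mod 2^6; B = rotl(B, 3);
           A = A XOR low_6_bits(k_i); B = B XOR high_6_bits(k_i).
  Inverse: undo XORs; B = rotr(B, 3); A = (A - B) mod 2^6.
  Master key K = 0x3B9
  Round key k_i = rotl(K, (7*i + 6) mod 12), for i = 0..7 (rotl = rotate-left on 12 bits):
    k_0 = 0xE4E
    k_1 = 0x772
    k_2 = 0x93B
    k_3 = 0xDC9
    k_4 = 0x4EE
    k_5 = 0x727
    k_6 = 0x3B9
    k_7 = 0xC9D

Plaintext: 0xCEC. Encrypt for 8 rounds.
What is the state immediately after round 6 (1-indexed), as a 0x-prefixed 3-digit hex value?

s_0 = plaintext = 0xCEC
s_1 = Round(s_0, k_0) = 0x45C
s_2 = Round(s_1, k_1) = 0x7FE
s_3 = Round(s_2, k_2) = 0x993
s_4 = Round(s_3, k_3) = 0xC2D
s_5 = Round(s_4, k_4) = 0xCFE
s_6 = Round(s_5, k_5) = 0x5AB
s_7 = Round(s_6, k_6) = 0xE13
s_8 = Round(s_7, k_7) = 0x5A8

0x5AB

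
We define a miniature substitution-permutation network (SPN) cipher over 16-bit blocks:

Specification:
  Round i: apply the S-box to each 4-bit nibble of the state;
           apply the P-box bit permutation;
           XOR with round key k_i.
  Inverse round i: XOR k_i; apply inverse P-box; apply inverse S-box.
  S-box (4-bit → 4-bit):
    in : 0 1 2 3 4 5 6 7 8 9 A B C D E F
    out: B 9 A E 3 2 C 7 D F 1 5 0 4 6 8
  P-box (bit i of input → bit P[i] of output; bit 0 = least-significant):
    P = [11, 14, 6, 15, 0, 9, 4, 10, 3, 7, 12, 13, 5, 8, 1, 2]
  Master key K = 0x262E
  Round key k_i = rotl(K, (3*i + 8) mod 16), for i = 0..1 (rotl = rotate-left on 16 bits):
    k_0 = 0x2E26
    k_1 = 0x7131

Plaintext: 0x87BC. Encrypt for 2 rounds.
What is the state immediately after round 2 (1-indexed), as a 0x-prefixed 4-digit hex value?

0xAEE6

s_0 = plaintext = 0x87BC
s_1 = Round(s_0, k_0) = 0x3E99
s_2 = Round(s_1, k_1) = 0xAEE6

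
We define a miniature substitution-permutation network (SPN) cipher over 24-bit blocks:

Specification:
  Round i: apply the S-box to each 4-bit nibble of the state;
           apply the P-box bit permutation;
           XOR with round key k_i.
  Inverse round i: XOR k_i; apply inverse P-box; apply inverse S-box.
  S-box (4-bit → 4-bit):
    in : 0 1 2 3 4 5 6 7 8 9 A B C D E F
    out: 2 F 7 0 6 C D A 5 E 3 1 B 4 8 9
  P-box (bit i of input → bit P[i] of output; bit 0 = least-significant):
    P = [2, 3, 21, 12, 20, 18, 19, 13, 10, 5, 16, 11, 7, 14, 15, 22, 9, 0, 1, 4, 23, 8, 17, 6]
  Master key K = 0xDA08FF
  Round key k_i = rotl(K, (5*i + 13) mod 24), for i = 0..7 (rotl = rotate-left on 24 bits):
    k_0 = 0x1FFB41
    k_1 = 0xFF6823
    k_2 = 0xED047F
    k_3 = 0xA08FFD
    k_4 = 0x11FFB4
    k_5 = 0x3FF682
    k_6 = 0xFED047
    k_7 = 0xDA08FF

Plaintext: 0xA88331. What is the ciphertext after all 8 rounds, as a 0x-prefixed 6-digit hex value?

0xD11E6D

s_0 = plaintext = 0xA88331
s_1 = Round(s_0, k_0) = 0xBF68CF
s_2 = Round(s_1, k_1) = 0x2ADEB7
s_3 = Round(s_2, k_2) = 0x7F9F76
s_4 = Round(s_3, k_3) = 0xC470A9
s_5 = Round(s_4, k_4) = 0xE5AEDF
s_6 = Round(s_5, k_5) = 0x37AE54
s_7 = Round(s_6, k_6) = 0xD6B8DE
s_8 = Round(s_7, k_7) = 0xD11E6D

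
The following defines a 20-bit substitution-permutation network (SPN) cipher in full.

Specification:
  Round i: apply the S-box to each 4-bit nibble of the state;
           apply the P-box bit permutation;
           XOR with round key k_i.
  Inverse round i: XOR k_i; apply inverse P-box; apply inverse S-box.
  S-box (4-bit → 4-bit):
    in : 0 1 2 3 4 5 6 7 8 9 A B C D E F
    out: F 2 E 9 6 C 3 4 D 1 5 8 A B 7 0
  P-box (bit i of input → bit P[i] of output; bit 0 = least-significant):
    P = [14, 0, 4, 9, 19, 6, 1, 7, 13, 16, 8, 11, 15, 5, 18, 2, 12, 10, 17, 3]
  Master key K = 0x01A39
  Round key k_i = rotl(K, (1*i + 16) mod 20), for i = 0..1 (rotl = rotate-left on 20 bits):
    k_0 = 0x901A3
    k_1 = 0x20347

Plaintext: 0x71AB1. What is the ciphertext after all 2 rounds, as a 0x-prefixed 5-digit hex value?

s_0 = plaintext = 0x71AB1
s_1 = Round(s_0, k_0) = 0xB2002
s_2 = Round(s_1, k_1) = 0xF28B8

0xF28B8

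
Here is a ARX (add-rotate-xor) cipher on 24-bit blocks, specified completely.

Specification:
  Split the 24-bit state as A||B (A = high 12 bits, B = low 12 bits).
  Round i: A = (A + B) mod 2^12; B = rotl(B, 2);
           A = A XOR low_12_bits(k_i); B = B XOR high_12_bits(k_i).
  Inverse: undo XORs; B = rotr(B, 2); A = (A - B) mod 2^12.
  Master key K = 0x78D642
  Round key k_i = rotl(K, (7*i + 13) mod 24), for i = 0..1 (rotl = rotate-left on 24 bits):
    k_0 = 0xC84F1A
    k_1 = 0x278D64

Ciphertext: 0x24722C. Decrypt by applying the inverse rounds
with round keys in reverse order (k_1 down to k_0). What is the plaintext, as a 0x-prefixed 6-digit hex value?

s_0 = ciphertext = 0x24722C
s_1 = InvRound(s_0, k_1) = 0xF0E015
s_2 = InvRound(s_1, k_0) = 0x8F0724

0x8F0724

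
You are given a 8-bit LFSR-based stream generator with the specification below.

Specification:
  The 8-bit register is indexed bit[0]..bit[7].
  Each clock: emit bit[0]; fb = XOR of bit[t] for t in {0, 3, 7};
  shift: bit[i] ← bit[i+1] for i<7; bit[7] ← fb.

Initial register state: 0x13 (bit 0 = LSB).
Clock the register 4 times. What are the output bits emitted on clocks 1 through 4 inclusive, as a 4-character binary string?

reg_0 = 0x13
clock 1: out=1, reg = 0x89
clock 2: out=1, reg = 0xC4
clock 3: out=0, reg = 0xE2
clock 4: out=0, reg = 0xF1

1100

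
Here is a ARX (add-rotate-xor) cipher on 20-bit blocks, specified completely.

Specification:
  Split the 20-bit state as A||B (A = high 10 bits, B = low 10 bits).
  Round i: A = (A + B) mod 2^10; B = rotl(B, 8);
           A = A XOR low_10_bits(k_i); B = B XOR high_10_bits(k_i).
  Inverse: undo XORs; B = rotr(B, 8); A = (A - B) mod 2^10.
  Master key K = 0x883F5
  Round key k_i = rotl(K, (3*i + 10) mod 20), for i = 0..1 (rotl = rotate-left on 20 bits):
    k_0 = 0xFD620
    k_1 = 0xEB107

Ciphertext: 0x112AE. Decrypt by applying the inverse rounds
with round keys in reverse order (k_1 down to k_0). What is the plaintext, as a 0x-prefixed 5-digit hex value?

s_0 = ciphertext = 0x112AE
s_1 = InvRound(s_0, k_1) = 0x4E809
s_2 = InvRound(s_1, k_0) = 0xC9FF3

0xC9FF3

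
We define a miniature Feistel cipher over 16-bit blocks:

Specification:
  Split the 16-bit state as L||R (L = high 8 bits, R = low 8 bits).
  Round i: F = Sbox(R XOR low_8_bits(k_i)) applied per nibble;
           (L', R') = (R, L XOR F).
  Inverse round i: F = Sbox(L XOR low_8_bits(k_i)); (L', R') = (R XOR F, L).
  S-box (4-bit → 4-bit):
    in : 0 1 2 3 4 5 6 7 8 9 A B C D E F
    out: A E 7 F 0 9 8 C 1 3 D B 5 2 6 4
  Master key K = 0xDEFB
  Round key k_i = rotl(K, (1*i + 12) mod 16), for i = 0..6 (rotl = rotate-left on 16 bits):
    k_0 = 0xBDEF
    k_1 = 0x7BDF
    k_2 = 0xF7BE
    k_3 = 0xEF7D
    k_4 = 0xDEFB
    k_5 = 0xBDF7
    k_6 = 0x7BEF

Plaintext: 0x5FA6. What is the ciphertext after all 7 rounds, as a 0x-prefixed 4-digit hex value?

0x99A2

s_0 = plaintext = 0x5FA6
s_1 = Round(s_0, k_0) = 0xA65C
s_2 = Round(s_1, k_1) = 0x5CB9
s_3 = Round(s_2, k_2) = 0xB9F0
s_4 = Round(s_3, k_3) = 0xF0AB
s_5 = Round(s_4, k_4) = 0xAB6A
s_6 = Round(s_5, k_5) = 0x6A99
s_7 = Round(s_6, k_6) = 0x99A2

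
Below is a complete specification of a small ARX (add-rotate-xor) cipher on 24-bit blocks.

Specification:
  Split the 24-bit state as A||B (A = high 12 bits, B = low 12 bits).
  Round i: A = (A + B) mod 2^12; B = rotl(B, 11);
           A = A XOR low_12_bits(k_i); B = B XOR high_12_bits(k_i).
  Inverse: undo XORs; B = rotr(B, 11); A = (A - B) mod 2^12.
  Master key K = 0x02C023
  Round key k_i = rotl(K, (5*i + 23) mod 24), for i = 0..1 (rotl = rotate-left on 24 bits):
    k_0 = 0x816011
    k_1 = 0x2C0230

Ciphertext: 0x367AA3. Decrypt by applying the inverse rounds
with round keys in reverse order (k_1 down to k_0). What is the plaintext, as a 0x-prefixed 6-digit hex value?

0xEDE1A3

s_0 = ciphertext = 0x367AA3
s_1 = InvRound(s_0, k_1) = 0x0900C7
s_2 = InvRound(s_1, k_0) = 0xEDE1A3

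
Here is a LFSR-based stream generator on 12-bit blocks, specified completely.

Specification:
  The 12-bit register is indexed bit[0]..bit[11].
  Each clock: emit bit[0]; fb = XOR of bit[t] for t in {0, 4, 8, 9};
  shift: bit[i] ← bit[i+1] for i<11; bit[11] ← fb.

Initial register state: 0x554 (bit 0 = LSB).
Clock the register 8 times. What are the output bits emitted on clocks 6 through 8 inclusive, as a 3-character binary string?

reg_0 = 0x554
clock 1: out=0, reg = 0x2AA
clock 2: out=0, reg = 0x955
clock 3: out=1, reg = 0xCAA
clock 4: out=0, reg = 0x655
clock 5: out=1, reg = 0xB2A
clock 6: out=0, reg = 0x595
clock 7: out=1, reg = 0xACA
clock 8: out=0, reg = 0xD65

010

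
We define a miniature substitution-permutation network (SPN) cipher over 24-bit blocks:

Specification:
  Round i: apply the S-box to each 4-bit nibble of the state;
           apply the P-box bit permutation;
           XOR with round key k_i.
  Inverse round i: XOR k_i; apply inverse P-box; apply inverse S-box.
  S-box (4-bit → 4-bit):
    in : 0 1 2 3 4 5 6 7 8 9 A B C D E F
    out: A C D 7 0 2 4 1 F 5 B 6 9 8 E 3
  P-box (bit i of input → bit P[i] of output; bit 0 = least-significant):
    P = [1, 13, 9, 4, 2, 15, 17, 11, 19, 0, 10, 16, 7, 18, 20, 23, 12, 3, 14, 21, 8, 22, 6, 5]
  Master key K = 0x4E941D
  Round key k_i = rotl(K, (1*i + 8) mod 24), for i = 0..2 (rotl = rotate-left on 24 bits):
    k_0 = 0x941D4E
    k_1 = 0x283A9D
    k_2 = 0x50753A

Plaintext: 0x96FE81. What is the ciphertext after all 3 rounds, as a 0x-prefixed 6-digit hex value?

s_0 = plaintext = 0x96FE81
s_1 = Round(s_0, k_0) = 0x93D29B
s_2 = Round(s_1, k_1) = 0xA34DD1
s_3 = Round(s_2, k_2) = 0x112E02

0x112E02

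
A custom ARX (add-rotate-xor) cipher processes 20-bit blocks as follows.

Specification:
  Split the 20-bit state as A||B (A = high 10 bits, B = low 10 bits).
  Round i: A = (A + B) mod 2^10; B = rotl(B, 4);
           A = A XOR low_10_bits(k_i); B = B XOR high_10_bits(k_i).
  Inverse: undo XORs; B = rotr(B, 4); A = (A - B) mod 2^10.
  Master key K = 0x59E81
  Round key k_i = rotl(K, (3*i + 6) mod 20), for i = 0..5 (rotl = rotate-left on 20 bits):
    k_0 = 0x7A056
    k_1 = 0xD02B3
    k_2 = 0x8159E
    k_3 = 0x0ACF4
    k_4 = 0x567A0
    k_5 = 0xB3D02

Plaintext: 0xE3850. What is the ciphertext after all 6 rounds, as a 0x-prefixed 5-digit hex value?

0x25C9B

s_0 = plaintext = 0xE3850
s_1 = Round(s_0, k_0) = 0xE20E9
s_2 = Round(s_1, k_1) = 0xB09D3
s_3 = Round(s_2, k_2) = 0x42F32
s_4 = Round(s_3, k_3) = 0x32707
s_5 = Round(s_4, k_4) = 0x1C125
s_6 = Round(s_5, k_5) = 0x25C9B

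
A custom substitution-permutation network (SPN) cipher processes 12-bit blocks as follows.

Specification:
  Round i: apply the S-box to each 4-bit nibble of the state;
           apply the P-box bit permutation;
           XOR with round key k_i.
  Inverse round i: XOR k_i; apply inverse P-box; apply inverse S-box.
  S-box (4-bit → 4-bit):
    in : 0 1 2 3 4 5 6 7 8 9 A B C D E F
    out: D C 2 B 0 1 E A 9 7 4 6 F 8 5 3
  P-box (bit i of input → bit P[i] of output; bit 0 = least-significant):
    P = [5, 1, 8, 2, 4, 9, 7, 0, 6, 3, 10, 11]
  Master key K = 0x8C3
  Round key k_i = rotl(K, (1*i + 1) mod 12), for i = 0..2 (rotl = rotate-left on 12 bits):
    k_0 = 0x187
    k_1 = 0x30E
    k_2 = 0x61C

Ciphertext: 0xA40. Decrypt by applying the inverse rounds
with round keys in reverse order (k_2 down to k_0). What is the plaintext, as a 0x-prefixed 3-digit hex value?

0x2E0

s_0 = ciphertext = 0xA40
s_1 = InvRound(s_0, k_2) = 0xC5D
s_2 = InvRound(s_1, k_1) = 0x03B
s_3 = InvRound(s_2, k_0) = 0x2E0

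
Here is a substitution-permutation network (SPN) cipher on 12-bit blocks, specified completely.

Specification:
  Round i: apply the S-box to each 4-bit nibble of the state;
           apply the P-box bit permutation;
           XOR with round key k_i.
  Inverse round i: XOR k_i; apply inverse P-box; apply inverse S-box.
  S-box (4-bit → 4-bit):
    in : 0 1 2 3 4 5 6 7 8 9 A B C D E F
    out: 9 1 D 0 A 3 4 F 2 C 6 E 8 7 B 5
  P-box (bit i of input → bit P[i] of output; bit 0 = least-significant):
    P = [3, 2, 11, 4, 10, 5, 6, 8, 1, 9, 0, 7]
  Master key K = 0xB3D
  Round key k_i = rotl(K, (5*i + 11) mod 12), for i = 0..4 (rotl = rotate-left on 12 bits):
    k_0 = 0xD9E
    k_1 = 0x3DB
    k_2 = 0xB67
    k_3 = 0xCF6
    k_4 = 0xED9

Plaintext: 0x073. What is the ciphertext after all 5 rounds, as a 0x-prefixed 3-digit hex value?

0xDAE

s_0 = plaintext = 0x073
s_1 = Round(s_0, k_0) = 0x87C
s_2 = Round(s_1, k_1) = 0x4AB
s_3 = Round(s_2, k_2) = 0x193
s_4 = Round(s_3, k_3) = 0xDB4
s_5 = Round(s_4, k_4) = 0xDAE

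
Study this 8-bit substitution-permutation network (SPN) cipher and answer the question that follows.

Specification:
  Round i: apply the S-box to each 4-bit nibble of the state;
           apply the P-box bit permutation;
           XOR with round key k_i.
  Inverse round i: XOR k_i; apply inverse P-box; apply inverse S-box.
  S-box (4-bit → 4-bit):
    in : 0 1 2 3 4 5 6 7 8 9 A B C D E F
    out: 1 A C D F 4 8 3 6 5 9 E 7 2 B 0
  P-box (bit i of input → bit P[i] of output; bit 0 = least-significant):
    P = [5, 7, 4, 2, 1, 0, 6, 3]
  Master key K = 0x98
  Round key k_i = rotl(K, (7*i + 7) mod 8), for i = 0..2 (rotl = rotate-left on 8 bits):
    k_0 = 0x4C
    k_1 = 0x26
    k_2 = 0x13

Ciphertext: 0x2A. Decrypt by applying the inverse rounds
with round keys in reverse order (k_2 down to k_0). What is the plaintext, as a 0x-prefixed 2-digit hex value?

s_0 = ciphertext = 0x2A
s_1 = InvRound(s_0, k_2) = 0x19
s_2 = InvRound(s_1, k_1) = 0xE3
s_3 = InvRound(s_2, k_0) = 0xEE

0xEE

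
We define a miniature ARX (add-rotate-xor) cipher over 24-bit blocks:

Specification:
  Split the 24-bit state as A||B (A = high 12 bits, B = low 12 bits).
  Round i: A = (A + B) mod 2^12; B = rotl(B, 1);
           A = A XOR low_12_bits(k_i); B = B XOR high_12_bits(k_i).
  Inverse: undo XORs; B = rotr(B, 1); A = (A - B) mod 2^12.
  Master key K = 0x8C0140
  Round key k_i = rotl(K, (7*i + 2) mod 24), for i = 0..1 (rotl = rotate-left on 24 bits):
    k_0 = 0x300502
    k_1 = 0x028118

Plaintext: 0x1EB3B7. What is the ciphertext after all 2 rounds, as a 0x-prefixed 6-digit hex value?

s_0 = plaintext = 0x1EB3B7
s_1 = Round(s_0, k_0) = 0x0A046E
s_2 = Round(s_1, k_1) = 0x4168F4

0x4168F4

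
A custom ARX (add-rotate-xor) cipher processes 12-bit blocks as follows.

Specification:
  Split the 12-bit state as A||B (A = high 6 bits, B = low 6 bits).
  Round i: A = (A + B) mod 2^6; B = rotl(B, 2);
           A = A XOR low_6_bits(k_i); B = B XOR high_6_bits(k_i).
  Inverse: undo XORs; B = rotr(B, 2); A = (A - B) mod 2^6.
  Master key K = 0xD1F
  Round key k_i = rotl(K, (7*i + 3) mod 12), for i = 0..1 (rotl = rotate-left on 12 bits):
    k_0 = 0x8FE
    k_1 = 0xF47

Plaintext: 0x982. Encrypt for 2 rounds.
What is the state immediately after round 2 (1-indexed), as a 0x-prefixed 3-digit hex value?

s_0 = plaintext = 0x982
s_1 = Round(s_0, k_0) = 0x5AB
s_2 = Round(s_1, k_1) = 0x193

0x193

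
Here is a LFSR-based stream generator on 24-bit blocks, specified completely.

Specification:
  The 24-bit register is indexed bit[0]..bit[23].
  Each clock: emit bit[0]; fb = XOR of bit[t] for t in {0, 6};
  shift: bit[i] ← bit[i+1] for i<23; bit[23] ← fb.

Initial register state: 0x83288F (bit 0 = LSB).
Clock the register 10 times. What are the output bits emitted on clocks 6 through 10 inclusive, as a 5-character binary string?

reg_0 = 0x83288F
clock 1: out=1, reg = 0xC19447
clock 2: out=1, reg = 0x60CA23
clock 3: out=1, reg = 0xB06511
clock 4: out=1, reg = 0xD83288
clock 5: out=0, reg = 0x6C1944
clock 6: out=0, reg = 0xB60CA2
clock 7: out=0, reg = 0x5B0651
clock 8: out=1, reg = 0x2D8328
clock 9: out=0, reg = 0x16C194
clock 10: out=0, reg = 0x0B60CA

00100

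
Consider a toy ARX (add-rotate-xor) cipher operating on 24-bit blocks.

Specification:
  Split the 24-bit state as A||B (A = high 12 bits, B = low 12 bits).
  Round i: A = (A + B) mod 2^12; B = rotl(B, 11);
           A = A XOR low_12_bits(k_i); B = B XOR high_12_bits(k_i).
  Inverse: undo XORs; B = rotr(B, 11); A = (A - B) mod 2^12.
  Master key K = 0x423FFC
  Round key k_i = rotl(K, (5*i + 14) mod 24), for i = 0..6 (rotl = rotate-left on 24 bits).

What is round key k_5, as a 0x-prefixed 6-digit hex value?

K = 0x423FFC
k_0 = rotl(K, (5*0+14) mod 24) = rotl(K, 14) = 0xFF108F
k_1 = rotl(K, (5*1+14) mod 24) = rotl(K, 19) = 0xE211FF
k_2 = rotl(K, (5*2+14) mod 24) = rotl(K, 0) = 0x423FFC
k_3 = rotl(K, (5*3+14) mod 24) = rotl(K, 5) = 0x47FF88
k_4 = rotl(K, (5*4+14) mod 24) = rotl(K, 10) = 0xFFF108
k_5 = rotl(K, (5*5+14) mod 24) = rotl(K, 15) = 0xFE211F

0xFE211F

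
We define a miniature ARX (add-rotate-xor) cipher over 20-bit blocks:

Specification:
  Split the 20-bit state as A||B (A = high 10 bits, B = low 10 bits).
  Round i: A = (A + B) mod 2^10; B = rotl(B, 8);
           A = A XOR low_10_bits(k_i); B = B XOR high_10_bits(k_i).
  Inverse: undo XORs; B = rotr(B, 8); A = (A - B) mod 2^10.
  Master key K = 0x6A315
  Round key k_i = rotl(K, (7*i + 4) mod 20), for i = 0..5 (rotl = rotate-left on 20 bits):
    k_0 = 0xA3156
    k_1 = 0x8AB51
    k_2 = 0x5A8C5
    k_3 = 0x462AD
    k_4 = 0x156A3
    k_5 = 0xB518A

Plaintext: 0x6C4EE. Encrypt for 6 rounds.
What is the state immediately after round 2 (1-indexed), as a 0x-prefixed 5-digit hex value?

s_0 = plaintext = 0x6C4EE
s_1 = Round(s_0, k_0) = 0xF24B7
s_2 = Round(s_1, k_1) = 0xF4507
s_3 = Round(s_2, k_2) = 0x0762B
s_4 = Round(s_3, k_3) = 0x39692
s_5 = Round(s_4, k_4) = 0x752F1
s_6 = Round(s_5, k_5) = 0x53F68

0xF4507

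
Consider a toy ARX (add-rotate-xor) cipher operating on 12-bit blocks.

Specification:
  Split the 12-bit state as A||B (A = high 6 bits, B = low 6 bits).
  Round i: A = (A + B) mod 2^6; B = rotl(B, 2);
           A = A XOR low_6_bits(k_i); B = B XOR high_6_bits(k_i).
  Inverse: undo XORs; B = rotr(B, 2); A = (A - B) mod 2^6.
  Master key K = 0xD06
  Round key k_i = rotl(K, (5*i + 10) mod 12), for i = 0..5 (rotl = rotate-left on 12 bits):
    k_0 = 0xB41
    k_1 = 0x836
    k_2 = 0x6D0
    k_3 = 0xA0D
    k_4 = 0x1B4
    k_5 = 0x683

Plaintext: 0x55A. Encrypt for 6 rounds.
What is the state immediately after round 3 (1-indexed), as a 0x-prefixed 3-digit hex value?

s_0 = plaintext = 0x55A
s_1 = Round(s_0, k_0) = 0xB84
s_2 = Round(s_1, k_1) = 0x130
s_3 = Round(s_2, k_2) = 0x918
s_4 = Round(s_3, k_3) = 0xC49
s_5 = Round(s_4, k_4) = 0x3A2
s_6 = Round(s_5, k_5) = 0xCD0

0x918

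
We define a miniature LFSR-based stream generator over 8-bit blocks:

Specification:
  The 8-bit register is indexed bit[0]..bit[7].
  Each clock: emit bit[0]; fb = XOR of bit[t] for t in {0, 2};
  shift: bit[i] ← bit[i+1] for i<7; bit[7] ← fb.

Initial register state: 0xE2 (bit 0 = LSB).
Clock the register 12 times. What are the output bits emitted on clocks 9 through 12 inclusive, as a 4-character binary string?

reg_0 = 0xE2
clock 1: out=0, reg = 0x71
clock 2: out=1, reg = 0xB8
clock 3: out=0, reg = 0x5C
clock 4: out=0, reg = 0xAE
clock 5: out=0, reg = 0xD7
clock 6: out=1, reg = 0x6B
clock 7: out=1, reg = 0xB5
clock 8: out=1, reg = 0x5A
clock 9: out=0, reg = 0x2D
clock 10: out=1, reg = 0x16
clock 11: out=0, reg = 0x8B
clock 12: out=1, reg = 0xC5

0101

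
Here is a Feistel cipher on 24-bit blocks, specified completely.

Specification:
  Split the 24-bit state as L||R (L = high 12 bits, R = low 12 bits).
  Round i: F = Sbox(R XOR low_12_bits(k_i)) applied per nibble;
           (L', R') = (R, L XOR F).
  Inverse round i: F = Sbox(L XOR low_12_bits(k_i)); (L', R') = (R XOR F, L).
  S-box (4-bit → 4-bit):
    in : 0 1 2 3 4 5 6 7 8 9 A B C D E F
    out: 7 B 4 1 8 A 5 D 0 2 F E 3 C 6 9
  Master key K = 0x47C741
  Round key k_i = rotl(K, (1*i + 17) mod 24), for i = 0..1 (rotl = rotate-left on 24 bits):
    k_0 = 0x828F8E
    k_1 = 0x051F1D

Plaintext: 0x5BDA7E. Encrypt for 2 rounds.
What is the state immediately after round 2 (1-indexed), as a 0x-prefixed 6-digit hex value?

0xF2AD63

s_0 = plaintext = 0x5BDA7E
s_1 = Round(s_0, k_0) = 0xA7EF2A
s_2 = Round(s_1, k_1) = 0xF2AD63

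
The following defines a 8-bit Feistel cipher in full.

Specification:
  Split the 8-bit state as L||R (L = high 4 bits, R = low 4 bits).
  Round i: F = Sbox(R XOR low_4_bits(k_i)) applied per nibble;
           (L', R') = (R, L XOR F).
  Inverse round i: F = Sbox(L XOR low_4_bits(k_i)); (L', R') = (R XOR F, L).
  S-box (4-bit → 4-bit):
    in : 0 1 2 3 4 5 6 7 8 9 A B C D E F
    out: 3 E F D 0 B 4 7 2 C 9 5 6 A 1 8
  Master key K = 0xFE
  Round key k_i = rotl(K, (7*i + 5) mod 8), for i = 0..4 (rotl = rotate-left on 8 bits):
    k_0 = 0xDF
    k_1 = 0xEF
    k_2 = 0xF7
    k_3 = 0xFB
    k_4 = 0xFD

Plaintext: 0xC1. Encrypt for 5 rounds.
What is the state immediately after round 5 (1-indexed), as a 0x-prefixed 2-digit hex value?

s_0 = plaintext = 0xC1
s_1 = Round(s_0, k_0) = 0x1D
s_2 = Round(s_1, k_1) = 0xDE
s_3 = Round(s_2, k_2) = 0xE1
s_4 = Round(s_3, k_3) = 0x17
s_5 = Round(s_4, k_4) = 0x78

0x78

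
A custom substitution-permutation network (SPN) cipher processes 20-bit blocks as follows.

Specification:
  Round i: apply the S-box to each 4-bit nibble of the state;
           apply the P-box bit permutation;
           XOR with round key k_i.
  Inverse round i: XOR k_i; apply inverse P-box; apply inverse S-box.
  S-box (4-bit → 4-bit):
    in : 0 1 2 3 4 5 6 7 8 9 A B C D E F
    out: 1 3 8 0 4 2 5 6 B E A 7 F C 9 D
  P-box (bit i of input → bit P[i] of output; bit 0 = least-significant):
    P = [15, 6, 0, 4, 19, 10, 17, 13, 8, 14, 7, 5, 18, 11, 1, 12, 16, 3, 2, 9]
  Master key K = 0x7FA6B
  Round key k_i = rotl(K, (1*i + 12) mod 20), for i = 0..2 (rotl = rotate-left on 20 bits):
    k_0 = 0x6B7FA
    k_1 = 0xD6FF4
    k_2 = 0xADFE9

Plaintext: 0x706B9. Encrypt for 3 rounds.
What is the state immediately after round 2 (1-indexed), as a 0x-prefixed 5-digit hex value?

0x8459F

s_0 = plaintext = 0x706B9
s_1 = Round(s_0, k_0) = 0x8B227
s_2 = Round(s_1, k_1) = 0x8459F
s_3 = Round(s_2, k_2) = 0x939F2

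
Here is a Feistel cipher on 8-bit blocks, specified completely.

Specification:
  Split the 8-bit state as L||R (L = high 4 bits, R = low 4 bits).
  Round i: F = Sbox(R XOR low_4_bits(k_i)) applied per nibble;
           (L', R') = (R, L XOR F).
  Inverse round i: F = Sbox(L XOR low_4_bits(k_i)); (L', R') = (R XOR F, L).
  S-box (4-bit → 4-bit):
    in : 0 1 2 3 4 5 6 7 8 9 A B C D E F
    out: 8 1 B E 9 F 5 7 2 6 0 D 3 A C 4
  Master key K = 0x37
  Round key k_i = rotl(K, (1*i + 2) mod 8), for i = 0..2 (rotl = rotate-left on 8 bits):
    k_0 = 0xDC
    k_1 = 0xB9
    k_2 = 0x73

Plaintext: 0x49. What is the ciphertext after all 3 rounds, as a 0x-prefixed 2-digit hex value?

0x2A

s_0 = plaintext = 0x49
s_1 = Round(s_0, k_0) = 0x9B
s_2 = Round(s_1, k_1) = 0xB2
s_3 = Round(s_2, k_2) = 0x2A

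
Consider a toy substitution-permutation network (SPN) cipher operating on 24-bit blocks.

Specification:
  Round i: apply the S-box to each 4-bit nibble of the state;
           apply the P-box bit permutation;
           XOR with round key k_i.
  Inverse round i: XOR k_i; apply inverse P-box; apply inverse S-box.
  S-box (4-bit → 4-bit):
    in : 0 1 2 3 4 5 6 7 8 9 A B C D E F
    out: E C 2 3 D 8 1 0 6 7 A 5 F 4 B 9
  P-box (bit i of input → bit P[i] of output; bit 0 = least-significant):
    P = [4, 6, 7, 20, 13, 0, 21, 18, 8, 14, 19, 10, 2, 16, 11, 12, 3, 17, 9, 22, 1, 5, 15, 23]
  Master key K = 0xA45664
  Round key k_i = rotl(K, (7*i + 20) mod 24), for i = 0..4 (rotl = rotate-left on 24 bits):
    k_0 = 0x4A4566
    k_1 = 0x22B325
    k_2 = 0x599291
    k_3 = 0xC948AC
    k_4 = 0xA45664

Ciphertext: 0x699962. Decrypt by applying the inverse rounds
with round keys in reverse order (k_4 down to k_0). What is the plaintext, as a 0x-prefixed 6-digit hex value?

s_0 = ciphertext = 0x699962
s_1 = InvRound(s_0, k_4) = 0x419C57
s_2 = InvRound(s_1, k_3) = 0xC65029
s_3 = InvRound(s_2, k_2) = 0x092854
s_4 = InvRound(s_3, k_1) = 0x880B83
s_5 = InvRound(s_4, k_0) = 0xA0BA28

0xA0BA28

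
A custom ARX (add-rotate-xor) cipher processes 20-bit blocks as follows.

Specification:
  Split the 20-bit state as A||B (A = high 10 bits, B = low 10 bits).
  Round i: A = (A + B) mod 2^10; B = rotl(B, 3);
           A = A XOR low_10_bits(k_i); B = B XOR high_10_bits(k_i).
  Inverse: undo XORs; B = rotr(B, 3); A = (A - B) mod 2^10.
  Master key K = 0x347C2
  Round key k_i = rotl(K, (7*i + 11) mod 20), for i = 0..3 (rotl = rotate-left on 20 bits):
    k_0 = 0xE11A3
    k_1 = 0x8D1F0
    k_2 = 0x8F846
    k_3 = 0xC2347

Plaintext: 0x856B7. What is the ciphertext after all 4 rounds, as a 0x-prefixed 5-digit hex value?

0xD20C3

s_0 = plaintext = 0x856B7
s_1 = Round(s_0, k_0) = 0x5BE39
s_2 = Round(s_1, k_1) = 0x963F8
s_3 = Round(s_2, k_2) = 0x859F9
s_4 = Round(s_3, k_3) = 0xD20C3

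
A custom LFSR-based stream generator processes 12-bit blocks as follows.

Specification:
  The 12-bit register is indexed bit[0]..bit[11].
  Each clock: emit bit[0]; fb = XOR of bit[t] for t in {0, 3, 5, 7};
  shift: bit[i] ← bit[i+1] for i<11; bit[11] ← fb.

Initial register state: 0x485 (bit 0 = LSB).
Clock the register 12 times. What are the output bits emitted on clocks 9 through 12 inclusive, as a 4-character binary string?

reg_0 = 0x485
clock 1: out=1, reg = 0x242
clock 2: out=0, reg = 0x121
clock 3: out=1, reg = 0x090
clock 4: out=0, reg = 0x848
clock 5: out=0, reg = 0xC24
clock 6: out=0, reg = 0xE12
clock 7: out=0, reg = 0x709
clock 8: out=1, reg = 0x384
clock 9: out=0, reg = 0x9C2
clock 10: out=0, reg = 0xCE1
clock 11: out=1, reg = 0xE70
clock 12: out=0, reg = 0xF38

0010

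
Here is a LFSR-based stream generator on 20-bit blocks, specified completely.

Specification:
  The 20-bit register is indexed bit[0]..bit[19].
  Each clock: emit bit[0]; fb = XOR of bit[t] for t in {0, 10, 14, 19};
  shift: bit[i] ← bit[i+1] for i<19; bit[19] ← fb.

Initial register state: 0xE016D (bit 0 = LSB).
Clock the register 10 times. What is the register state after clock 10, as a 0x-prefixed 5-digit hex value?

0xD3380

reg_0 = 0xE016D
clock 1: out=1, reg = 0x700B6
clock 2: out=0, reg = 0x3805B
clock 3: out=1, reg = 0x9C02D
clock 4: out=1, reg = 0xCE016
clock 5: out=0, reg = 0x6700B
clock 6: out=1, reg = 0x33805
clock 7: out=1, reg = 0x99C02
clock 8: out=0, reg = 0x4CE01
clock 9: out=1, reg = 0xA6700
clock 10: out=0, reg = 0xD3380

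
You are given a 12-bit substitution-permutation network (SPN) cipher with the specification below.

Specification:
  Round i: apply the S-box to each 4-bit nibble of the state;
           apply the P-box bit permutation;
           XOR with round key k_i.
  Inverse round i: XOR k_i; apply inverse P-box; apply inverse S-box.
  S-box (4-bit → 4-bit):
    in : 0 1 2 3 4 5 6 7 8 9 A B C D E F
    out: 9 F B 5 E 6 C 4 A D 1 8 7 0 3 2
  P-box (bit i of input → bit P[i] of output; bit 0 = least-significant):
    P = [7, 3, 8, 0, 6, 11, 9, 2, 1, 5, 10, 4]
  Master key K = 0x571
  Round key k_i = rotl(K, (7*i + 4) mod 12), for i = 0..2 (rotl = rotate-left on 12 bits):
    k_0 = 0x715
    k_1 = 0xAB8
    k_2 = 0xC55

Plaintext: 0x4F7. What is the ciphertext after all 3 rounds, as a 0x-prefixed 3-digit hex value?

s_0 = plaintext = 0x4F7
s_1 = Round(s_0, k_0) = 0xA25
s_2 = Round(s_1, k_1) = 0x3F6
s_3 = Round(s_2, k_2) = 0x156

0x156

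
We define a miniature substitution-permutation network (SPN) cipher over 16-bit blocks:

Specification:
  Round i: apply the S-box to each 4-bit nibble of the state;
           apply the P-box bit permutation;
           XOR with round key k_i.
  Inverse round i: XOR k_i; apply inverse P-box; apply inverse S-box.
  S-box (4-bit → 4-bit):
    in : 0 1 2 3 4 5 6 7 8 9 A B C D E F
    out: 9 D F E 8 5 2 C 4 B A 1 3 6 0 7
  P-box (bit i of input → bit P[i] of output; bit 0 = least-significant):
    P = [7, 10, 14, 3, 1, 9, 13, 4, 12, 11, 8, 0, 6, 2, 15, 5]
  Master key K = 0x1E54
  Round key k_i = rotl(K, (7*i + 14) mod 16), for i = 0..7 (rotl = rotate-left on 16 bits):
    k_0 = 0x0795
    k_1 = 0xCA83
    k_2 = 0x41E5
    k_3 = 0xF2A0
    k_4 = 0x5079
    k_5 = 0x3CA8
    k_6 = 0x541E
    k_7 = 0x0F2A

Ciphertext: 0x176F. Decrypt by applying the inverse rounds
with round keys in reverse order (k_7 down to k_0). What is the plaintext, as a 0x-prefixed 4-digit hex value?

0x417C

s_0 = ciphertext = 0x176F
s_1 = InvRound(s_0, k_7) = 0xC9EE
s_2 = InvRound(s_1, k_6) = 0x1F4C
s_3 = InvRound(s_2, k_5) = 0x98DB
s_4 = InvRound(s_3, k_4) = 0x76B5
s_5 = InvRound(s_4, k_3) = 0xD446
s_6 = InvRound(s_5, k_2) = 0x71BC
s_7 = InvRound(s_6, k_1) = 0x3224
s_8 = InvRound(s_7, k_0) = 0x417C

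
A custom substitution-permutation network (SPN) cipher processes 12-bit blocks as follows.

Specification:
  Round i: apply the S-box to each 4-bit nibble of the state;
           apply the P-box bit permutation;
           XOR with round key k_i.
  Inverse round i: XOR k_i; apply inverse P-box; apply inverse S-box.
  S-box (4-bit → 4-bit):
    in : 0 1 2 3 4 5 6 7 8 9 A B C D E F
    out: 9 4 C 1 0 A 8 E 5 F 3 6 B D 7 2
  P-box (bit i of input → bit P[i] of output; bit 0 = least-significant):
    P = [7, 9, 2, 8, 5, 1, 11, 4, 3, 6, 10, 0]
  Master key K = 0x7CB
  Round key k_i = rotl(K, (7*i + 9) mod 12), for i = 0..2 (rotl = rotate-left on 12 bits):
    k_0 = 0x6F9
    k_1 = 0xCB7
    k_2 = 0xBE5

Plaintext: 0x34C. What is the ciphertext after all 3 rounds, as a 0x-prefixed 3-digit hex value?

0x247

s_0 = plaintext = 0x34C
s_1 = Round(s_0, k_0) = 0x571
s_2 = Round(s_1, k_1) = 0x4E0
s_3 = Round(s_2, k_2) = 0x247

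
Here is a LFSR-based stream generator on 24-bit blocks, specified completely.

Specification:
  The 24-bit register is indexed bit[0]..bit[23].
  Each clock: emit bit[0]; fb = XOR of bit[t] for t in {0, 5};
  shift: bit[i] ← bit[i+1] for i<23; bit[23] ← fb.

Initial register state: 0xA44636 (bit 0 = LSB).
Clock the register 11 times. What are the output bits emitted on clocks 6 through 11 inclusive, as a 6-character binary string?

100011

reg_0 = 0xA44636
clock 1: out=0, reg = 0xD2231B
clock 2: out=1, reg = 0xE9118D
clock 3: out=1, reg = 0xF488C6
clock 4: out=0, reg = 0x7A4463
clock 5: out=1, reg = 0x3D2231
clock 6: out=1, reg = 0x1E9118
clock 7: out=0, reg = 0x0F488C
clock 8: out=0, reg = 0x07A446
clock 9: out=0, reg = 0x03D223
clock 10: out=1, reg = 0x01E911
clock 11: out=1, reg = 0x80F488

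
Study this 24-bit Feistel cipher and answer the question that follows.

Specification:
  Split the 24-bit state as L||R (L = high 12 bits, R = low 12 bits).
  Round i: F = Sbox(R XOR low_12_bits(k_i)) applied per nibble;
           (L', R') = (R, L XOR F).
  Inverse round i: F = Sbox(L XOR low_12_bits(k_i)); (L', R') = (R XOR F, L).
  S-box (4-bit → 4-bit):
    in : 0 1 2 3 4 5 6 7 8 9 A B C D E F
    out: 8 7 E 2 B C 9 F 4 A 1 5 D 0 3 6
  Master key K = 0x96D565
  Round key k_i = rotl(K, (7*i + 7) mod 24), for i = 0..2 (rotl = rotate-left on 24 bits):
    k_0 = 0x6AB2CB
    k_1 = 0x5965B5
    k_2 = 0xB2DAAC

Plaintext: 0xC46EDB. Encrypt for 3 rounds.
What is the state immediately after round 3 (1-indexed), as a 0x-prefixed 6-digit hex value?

0x59E710

s_0 = plaintext = 0xC46EDB
s_1 = Round(s_0, k_0) = 0xEDB13E
s_2 = Round(s_1, k_1) = 0x13E59E
s_3 = Round(s_2, k_2) = 0x59E710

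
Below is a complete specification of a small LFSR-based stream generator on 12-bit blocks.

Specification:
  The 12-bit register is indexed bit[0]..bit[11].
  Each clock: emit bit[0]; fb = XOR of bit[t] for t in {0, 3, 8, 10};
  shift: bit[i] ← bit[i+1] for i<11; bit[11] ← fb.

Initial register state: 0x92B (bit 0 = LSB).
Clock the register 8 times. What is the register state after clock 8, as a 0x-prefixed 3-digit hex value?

0x519

reg_0 = 0x92B
clock 1: out=1, reg = 0xC95
clock 2: out=1, reg = 0x64A
clock 3: out=0, reg = 0x325
clock 4: out=1, reg = 0x192
clock 5: out=0, reg = 0x8C9
clock 6: out=1, reg = 0x464
clock 7: out=0, reg = 0xA32
clock 8: out=0, reg = 0x519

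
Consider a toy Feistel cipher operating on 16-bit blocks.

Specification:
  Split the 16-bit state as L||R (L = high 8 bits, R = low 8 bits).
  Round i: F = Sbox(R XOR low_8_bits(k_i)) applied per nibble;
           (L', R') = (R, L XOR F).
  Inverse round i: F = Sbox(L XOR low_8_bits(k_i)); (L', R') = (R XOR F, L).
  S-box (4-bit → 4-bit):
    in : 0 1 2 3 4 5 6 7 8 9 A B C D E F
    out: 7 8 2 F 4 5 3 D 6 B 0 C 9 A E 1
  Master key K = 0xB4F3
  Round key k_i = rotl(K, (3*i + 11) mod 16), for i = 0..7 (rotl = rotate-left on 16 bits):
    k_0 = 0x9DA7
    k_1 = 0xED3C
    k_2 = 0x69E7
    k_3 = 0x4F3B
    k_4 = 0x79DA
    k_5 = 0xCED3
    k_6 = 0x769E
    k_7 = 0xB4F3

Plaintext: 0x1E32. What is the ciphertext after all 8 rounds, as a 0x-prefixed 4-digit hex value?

s_0 = plaintext = 0x1E32
s_1 = Round(s_0, k_0) = 0x32AB
s_2 = Round(s_1, k_1) = 0xAB8F
s_3 = Round(s_2, k_2) = 0x8F9D
s_4 = Round(s_3, k_3) = 0x9D8C
s_5 = Round(s_4, k_4) = 0x8CCE
s_6 = Round(s_5, k_5) = 0xCE06
s_7 = Round(s_6, k_6) = 0x0678
s_8 = Round(s_7, k_7) = 0x786A

0x786A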